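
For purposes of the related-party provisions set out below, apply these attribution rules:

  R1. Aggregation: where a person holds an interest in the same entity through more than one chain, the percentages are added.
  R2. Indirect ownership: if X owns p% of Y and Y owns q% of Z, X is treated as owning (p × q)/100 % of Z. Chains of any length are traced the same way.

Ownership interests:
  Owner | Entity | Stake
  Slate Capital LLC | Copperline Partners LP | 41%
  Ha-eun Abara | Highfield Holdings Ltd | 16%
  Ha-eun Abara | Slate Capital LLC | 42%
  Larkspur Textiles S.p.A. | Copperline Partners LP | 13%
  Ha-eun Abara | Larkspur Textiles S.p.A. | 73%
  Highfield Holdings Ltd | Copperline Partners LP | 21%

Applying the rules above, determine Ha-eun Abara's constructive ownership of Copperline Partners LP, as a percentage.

30.07%

Chain via Highfield Holdings Ltd (R2): 16% × 21% = 3.36% of Copperline Partners LP.
Chain via Larkspur Textiles S.p.A. (R2): 73% × 13% = 9.49% of Copperline Partners LP.
Chain via Slate Capital LLC (R2): 42% × 41% = 17.22% of Copperline Partners LP.
Aggregating (R1): 3.36% + 9.49% + 17.22% = 30.07%.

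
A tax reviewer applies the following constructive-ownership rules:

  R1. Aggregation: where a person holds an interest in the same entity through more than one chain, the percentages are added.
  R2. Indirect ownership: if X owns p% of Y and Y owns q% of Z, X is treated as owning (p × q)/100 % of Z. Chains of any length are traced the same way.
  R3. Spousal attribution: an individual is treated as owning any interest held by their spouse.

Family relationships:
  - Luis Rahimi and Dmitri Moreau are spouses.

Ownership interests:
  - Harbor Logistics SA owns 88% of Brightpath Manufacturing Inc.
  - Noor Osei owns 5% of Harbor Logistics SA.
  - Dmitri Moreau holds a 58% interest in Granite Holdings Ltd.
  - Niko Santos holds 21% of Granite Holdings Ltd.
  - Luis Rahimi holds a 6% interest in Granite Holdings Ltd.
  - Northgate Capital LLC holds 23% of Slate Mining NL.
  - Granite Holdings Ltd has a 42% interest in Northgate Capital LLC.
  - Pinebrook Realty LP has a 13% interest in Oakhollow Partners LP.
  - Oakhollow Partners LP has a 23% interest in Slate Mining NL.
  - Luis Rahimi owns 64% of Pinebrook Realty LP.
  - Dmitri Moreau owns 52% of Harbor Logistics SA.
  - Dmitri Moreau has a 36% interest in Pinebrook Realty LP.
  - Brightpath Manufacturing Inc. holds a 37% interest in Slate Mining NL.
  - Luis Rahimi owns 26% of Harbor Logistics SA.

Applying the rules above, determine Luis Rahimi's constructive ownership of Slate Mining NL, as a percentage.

By spousal attribution (R3), Luis Rahimi is treated as also owning Dmitri Moreau's interest in Granite Holdings Ltd, giving 6% + 58% = 64%.
By spousal attribution (R3), Luis Rahimi is treated as also owning Dmitri Moreau's interest in Harbor Logistics SA, giving 26% + 52% = 78%.
By spousal attribution (R3), Luis Rahimi is treated as also owning Dmitri Moreau's interest in Pinebrook Realty LP, giving 64% + 36% = 100%.
Chain via Granite Holdings Ltd → Northgate Capital LLC (R2): 64% × 42% × 23% = 6.1824% of Slate Mining NL.
Chain via Harbor Logistics SA → Brightpath Manufacturing Inc. (R2): 78% × 88% × 37% = 25.3968% of Slate Mining NL.
Chain via Pinebrook Realty LP → Oakhollow Partners LP (R2): 100% × 13% × 23% = 2.99% of Slate Mining NL.
Aggregating (R1): 6.1824% + 25.3968% + 2.99% = 34.5692%.

34.5692%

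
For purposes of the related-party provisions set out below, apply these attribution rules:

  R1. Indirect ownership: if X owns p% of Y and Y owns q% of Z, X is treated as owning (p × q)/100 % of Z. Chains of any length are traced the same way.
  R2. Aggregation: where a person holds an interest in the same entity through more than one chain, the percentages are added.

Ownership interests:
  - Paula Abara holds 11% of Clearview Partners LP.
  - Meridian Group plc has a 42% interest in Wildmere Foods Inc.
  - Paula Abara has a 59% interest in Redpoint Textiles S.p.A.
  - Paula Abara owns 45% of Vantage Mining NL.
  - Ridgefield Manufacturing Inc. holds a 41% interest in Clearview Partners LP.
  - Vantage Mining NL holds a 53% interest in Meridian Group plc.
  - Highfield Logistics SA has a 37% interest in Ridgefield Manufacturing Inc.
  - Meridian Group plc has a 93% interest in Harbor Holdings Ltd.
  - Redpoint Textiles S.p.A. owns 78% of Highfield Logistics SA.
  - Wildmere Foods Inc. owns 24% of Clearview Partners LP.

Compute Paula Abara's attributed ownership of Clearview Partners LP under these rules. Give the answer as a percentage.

Chain via Vantage Mining NL → Meridian Group plc → Wildmere Foods Inc. (R1): 45% × 53% × 42% × 24% = 2.40408% of Clearview Partners LP.
Chain via Redpoint Textiles S.p.A. → Highfield Logistics SA → Ridgefield Manufacturing Inc. (R1): 59% × 78% × 37% × 41% = 6.981234% of Clearview Partners LP.
Direct interest in Clearview Partners LP: 11%.
Aggregating (R2): 2.40408% + 6.981234% + 11% = 20.385314%.

20.385314%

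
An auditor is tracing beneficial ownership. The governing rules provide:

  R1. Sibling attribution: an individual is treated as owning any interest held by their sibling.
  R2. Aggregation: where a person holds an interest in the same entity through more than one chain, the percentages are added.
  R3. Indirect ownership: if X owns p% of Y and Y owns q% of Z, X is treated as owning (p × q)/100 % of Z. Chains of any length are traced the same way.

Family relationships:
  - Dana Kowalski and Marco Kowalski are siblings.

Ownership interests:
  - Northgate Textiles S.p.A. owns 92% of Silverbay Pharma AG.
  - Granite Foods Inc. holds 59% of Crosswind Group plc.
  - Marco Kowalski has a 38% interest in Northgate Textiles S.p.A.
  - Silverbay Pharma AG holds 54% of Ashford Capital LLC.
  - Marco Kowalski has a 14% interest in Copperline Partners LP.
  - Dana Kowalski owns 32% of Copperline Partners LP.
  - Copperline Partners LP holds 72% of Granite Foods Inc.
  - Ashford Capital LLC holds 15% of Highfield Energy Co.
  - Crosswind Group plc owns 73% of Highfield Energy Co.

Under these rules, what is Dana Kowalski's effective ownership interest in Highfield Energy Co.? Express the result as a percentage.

17.096544%

By sibling attribution (R1), Dana Kowalski is treated as also owning Marco Kowalski's interest in Copperline Partners LP, giving 32% + 14% = 46%.
By sibling attribution (R1), Dana Kowalski is treated as owning Marco Kowalski's 38% interest in Northgate Textiles S.p.A.
Chain via Copperline Partners LP → Granite Foods Inc. → Crosswind Group plc (R3): 46% × 72% × 59% × 73% = 14.264784% of Highfield Energy Co.
Chain via Northgate Textiles S.p.A. → Silverbay Pharma AG → Ashford Capital LLC (R3): 38% × 92% × 54% × 15% = 2.83176% of Highfield Energy Co.
Aggregating (R2): 14.264784% + 2.83176% = 17.096544%.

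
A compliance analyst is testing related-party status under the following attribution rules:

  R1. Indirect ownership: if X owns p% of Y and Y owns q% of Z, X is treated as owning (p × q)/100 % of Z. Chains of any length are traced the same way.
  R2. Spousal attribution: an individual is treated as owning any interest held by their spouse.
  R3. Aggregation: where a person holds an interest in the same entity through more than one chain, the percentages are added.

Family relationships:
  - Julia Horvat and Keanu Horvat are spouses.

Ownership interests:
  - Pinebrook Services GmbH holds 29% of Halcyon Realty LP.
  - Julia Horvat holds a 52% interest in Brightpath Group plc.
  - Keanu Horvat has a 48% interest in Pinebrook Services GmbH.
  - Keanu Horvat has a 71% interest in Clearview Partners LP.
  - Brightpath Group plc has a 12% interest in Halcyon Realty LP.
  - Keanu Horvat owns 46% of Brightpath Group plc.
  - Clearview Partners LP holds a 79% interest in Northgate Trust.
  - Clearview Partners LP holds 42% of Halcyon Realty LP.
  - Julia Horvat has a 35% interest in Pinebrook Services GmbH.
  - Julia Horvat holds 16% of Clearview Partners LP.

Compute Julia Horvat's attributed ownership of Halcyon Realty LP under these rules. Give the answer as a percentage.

By spousal attribution (R2), Julia Horvat is treated as also owning Keanu Horvat's interest in Clearview Partners LP, giving 16% + 71% = 87%.
By spousal attribution (R2), Julia Horvat is treated as also owning Keanu Horvat's interest in Pinebrook Services GmbH, giving 35% + 48% = 83%.
By spousal attribution (R2), Julia Horvat is treated as also owning Keanu Horvat's interest in Brightpath Group plc, giving 52% + 46% = 98%.
Chain via Clearview Partners LP (R1): 87% × 42% = 36.54% of Halcyon Realty LP.
Chain via Pinebrook Services GmbH (R1): 83% × 29% = 24.07% of Halcyon Realty LP.
Chain via Brightpath Group plc (R1): 98% × 12% = 11.76% of Halcyon Realty LP.
Aggregating (R3): 36.54% + 24.07% + 11.76% = 72.37%.

72.37%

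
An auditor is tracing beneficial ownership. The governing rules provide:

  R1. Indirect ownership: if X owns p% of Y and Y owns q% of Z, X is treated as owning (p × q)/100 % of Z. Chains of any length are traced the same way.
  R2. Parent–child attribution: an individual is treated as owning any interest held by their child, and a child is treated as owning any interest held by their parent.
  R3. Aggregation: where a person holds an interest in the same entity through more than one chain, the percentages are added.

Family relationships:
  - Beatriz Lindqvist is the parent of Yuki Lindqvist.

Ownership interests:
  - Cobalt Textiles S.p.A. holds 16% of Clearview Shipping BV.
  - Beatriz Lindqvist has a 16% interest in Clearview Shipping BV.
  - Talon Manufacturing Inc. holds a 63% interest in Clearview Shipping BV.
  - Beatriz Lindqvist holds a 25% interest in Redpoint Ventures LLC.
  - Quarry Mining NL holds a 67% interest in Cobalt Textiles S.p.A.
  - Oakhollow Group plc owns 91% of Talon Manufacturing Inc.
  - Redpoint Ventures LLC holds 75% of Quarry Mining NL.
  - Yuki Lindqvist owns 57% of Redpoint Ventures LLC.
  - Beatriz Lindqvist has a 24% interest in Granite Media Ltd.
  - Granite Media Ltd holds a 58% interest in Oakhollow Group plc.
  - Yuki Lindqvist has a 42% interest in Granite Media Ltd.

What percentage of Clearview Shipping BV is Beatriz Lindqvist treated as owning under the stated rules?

By parent–child attribution (R2), Beatriz Lindqvist is treated as also owning Yuki Lindqvist's interest in Redpoint Ventures LLC, giving 25% + 57% = 82%.
By parent–child attribution (R2), Beatriz Lindqvist is treated as also owning Yuki Lindqvist's interest in Granite Media Ltd, giving 24% + 42% = 66%.
Chain via Redpoint Ventures LLC → Quarry Mining NL → Cobalt Textiles S.p.A. (R1): 82% × 75% × 67% × 16% = 6.5928% of Clearview Shipping BV.
Chain via Granite Media Ltd → Oakhollow Group plc → Talon Manufacturing Inc. (R1): 66% × 58% × 91% × 63% = 21.945924% of Clearview Shipping BV.
Direct interest in Clearview Shipping BV: 16%.
Aggregating (R3): 6.5928% + 21.945924% + 16% = 44.538724%.

44.538724%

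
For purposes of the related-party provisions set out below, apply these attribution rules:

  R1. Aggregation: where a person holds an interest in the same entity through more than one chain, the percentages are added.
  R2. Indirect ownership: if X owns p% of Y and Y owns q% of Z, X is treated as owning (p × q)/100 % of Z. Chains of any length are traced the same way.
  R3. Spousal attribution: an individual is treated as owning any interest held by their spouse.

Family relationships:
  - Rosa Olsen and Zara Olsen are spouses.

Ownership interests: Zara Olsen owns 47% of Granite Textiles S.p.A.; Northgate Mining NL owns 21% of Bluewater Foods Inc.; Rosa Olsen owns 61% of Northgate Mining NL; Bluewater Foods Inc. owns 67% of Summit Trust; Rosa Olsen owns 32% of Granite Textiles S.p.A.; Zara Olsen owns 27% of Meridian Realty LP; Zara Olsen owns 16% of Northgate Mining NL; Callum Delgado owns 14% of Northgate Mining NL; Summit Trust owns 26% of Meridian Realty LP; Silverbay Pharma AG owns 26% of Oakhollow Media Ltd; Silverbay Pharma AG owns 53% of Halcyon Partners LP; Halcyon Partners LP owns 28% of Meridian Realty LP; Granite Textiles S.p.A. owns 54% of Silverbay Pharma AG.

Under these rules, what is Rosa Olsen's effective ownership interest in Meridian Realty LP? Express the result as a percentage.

36.147558%

By spousal attribution (R3), Rosa Olsen is treated as also owning Zara Olsen's interest in Granite Textiles S.p.A, giving 32% + 47% = 79%.
By spousal attribution (R3), Rosa Olsen is treated as also owning Zara Olsen's interest in Northgate Mining NL, giving 61% + 16% = 77%.
By spousal attribution (R3), Rosa Olsen is treated as owning Zara Olsen's 27% interest in Meridian Realty LP.
Chain via Granite Textiles S.p.A. → Silverbay Pharma AG → Halcyon Partners LP (R2): 79% × 54% × 53% × 28% = 6.330744% of Meridian Realty LP.
Chain via Northgate Mining NL → Bluewater Foods Inc. → Summit Trust (R2): 77% × 21% × 67% × 26% = 2.816814% of Meridian Realty LP.
Direct interest in Meridian Realty LP: 27%.
Aggregating (R1): 6.330744% + 2.816814% + 27% = 36.147558%.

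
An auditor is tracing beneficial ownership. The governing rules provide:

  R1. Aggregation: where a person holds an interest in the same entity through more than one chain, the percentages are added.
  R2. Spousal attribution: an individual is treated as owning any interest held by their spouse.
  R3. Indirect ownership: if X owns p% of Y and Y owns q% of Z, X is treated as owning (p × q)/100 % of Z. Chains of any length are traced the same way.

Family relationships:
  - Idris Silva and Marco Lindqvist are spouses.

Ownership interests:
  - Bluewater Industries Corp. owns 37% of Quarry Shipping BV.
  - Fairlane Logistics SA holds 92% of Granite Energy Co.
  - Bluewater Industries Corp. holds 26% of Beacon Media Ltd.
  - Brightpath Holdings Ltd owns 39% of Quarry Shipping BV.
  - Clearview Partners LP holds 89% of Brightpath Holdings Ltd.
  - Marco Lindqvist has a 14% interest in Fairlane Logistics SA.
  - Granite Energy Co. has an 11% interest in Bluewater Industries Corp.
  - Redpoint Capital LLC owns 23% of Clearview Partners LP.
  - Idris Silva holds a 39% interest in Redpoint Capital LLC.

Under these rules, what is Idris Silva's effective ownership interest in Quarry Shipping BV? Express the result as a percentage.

By spousal attribution (R2), Idris Silva is treated as owning Marco Lindqvist's 14% interest in Fairlane Logistics SA.
Chain via Redpoint Capital LLC → Clearview Partners LP → Brightpath Holdings Ltd (R3): 39% × 23% × 89% × 39% = 3.113487% of Quarry Shipping BV.
Chain via Fairlane Logistics SA → Granite Energy Co. → Bluewater Industries Corp. (R3): 14% × 92% × 11% × 37% = 0.524216% of Quarry Shipping BV.
Aggregating (R1): 3.113487% + 0.524216% = 3.637703%.

3.637703%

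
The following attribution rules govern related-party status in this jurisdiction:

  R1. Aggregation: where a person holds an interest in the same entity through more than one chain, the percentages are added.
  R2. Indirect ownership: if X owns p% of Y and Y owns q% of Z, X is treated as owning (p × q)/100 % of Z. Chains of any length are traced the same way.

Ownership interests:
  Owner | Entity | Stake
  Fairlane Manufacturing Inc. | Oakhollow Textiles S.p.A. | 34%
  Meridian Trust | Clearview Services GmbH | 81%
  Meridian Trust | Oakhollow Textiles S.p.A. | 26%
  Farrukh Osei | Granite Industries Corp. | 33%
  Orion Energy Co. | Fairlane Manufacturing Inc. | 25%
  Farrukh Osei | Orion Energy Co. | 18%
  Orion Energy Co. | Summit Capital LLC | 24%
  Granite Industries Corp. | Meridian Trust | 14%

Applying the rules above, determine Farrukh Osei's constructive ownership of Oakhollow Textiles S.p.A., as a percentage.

2.7312%

Chain via Granite Industries Corp. → Meridian Trust (R2): 33% × 14% × 26% = 1.2012% of Oakhollow Textiles S.p.A.
Chain via Orion Energy Co. → Fairlane Manufacturing Inc. (R2): 18% × 25% × 34% = 1.53% of Oakhollow Textiles S.p.A.
Aggregating (R1): 1.2012% + 1.53% = 2.7312%.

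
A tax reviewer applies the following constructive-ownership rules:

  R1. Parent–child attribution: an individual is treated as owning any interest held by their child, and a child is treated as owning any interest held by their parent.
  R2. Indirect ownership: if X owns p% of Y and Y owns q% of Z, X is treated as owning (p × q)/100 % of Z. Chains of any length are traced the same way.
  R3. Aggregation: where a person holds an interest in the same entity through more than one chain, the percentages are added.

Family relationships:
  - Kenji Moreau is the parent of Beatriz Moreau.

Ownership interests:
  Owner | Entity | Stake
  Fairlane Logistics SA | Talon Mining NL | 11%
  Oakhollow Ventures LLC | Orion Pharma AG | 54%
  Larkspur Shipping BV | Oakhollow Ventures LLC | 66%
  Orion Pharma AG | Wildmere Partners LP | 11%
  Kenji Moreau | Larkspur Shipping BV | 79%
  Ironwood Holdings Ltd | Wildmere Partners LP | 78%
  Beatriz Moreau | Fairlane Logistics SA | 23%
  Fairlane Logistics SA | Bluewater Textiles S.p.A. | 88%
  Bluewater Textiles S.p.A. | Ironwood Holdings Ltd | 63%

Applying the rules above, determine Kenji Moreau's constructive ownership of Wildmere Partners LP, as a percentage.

13.043052%

By parent–child attribution (R1), Kenji Moreau is treated as owning Beatriz Moreau's 23% interest in Fairlane Logistics SA.
Chain via Larkspur Shipping BV → Oakhollow Ventures LLC → Orion Pharma AG (R2): 79% × 66% × 54% × 11% = 3.097116% of Wildmere Partners LP.
Chain via Fairlane Logistics SA → Bluewater Textiles S.p.A. → Ironwood Holdings Ltd (R2): 23% × 88% × 63% × 78% = 9.945936% of Wildmere Partners LP.
Aggregating (R3): 3.097116% + 9.945936% = 13.043052%.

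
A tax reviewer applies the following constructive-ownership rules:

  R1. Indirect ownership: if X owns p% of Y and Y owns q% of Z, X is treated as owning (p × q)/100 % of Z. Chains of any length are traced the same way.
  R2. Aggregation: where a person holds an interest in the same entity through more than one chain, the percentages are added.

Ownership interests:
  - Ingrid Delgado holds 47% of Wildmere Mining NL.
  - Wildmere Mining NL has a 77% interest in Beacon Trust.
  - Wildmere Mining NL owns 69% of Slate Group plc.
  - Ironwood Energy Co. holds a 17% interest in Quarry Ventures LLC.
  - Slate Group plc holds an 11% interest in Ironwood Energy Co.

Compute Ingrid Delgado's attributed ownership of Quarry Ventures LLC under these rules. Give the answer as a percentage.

0.606441%

Chain via Wildmere Mining NL → Slate Group plc → Ironwood Energy Co. (R1): 47% × 69% × 11% × 17% = 0.606441% of Quarry Ventures LLC.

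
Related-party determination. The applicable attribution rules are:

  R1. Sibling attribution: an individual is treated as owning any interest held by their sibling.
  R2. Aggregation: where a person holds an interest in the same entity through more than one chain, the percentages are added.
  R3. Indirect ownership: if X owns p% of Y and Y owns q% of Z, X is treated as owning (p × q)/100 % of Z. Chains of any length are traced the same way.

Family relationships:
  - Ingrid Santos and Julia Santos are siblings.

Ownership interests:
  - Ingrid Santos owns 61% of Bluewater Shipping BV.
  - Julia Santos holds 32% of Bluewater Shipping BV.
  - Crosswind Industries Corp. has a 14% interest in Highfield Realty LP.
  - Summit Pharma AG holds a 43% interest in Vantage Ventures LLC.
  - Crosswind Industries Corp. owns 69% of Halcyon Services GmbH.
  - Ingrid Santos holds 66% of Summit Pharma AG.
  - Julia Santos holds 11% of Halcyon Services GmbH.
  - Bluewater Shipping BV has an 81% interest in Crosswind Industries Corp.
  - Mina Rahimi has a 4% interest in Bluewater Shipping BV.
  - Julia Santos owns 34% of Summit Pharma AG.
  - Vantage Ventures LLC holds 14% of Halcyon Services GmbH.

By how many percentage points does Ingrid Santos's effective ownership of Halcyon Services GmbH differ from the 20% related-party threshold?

48.9977

By sibling attribution (R1), Ingrid Santos is treated as also owning Julia Santos's interest in Summit Pharma AG, giving 66% + 34% = 100%.
By sibling attribution (R1), Ingrid Santos is treated as also owning Julia Santos's interest in Bluewater Shipping BV, giving 61% + 32% = 93%.
By sibling attribution (R1), Ingrid Santos is treated as owning Julia Santos's 11% interest in Halcyon Services GmbH.
Chain via Summit Pharma AG → Vantage Ventures LLC (R3): 100% × 43% × 14% = 6.02% of Halcyon Services GmbH.
Chain via Bluewater Shipping BV → Crosswind Industries Corp. (R3): 93% × 81% × 69% = 51.9777% of Halcyon Services GmbH.
Direct interest in Halcyon Services GmbH: 11%.
Aggregating (R2): 6.02% + 51.9777% + 11% = 68.9977%.
68.9977% exceeds the 20% threshold by 48.9977 percentage points.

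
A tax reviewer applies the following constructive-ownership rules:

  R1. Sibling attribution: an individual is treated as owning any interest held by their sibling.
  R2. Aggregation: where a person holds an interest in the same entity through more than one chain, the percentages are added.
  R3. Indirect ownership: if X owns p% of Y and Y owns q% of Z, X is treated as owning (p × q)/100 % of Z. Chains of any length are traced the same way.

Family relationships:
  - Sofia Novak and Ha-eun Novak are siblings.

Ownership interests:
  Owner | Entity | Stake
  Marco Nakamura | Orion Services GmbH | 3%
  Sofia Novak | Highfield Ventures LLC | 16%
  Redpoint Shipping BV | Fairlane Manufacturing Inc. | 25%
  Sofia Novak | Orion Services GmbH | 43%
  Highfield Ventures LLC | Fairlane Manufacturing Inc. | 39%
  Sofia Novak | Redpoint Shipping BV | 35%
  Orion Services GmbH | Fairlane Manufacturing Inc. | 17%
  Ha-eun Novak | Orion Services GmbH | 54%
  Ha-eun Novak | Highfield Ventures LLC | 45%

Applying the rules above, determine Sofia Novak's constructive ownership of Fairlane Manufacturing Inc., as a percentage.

By sibling attribution (R1), Sofia Novak is treated as also owning Ha-eun Novak's interest in Highfield Ventures LLC, giving 16% + 45% = 61%.
By sibling attribution (R1), Sofia Novak is treated as also owning Ha-eun Novak's interest in Orion Services GmbH, giving 43% + 54% = 97%.
Chain via Redpoint Shipping BV (R3): 35% × 25% = 8.75% of Fairlane Manufacturing Inc.
Chain via Highfield Ventures LLC (R3): 61% × 39% = 23.79% of Fairlane Manufacturing Inc.
Chain via Orion Services GmbH (R3): 97% × 17% = 16.49% of Fairlane Manufacturing Inc.
Aggregating (R2): 8.75% + 23.79% + 16.49% = 49.03%.

49.03%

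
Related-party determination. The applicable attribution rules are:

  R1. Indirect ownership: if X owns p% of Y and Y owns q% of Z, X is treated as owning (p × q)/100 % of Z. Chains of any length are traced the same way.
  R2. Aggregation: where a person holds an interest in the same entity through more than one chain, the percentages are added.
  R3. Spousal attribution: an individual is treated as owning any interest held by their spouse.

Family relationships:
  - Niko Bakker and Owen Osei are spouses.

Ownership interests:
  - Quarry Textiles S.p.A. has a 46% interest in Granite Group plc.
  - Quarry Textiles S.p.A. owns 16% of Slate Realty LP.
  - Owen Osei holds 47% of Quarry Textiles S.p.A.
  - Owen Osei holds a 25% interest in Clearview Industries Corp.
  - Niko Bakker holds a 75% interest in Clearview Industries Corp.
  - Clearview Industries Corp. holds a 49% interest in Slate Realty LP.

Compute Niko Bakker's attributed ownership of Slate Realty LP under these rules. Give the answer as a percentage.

56.52%

By spousal attribution (R3), Niko Bakker is treated as also owning Owen Osei's interest in Clearview Industries Corp, giving 75% + 25% = 100%.
By spousal attribution (R3), Niko Bakker is treated as owning Owen Osei's 47% interest in Quarry Textiles S.p.A.
Chain via Clearview Industries Corp. (R1): 100% × 49% = 49% of Slate Realty LP.
Chain via Quarry Textiles S.p.A. (R1): 47% × 16% = 7.52% of Slate Realty LP.
Aggregating (R2): 49% + 7.52% = 56.52%.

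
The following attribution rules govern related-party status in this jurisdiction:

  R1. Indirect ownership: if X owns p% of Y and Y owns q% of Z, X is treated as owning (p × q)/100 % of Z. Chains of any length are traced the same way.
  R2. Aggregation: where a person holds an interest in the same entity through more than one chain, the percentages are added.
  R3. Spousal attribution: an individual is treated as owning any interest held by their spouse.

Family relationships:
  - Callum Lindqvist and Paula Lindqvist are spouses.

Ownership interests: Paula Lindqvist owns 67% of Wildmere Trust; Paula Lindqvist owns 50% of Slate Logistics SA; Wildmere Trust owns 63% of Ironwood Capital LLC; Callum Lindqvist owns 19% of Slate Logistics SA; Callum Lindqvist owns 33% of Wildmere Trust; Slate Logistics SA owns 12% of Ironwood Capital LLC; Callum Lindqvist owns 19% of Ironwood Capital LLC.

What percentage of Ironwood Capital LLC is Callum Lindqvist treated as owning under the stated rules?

By spousal attribution (R3), Callum Lindqvist is treated as also owning Paula Lindqvist's interest in Wildmere Trust, giving 33% + 67% = 100%.
By spousal attribution (R3), Callum Lindqvist is treated as also owning Paula Lindqvist's interest in Slate Logistics SA, giving 19% + 50% = 69%.
Chain via Wildmere Trust (R1): 100% × 63% = 63% of Ironwood Capital LLC.
Chain via Slate Logistics SA (R1): 69% × 12% = 8.28% of Ironwood Capital LLC.
Direct interest in Ironwood Capital LLC: 19%.
Aggregating (R2): 63% + 8.28% + 19% = 90.28%.

90.28%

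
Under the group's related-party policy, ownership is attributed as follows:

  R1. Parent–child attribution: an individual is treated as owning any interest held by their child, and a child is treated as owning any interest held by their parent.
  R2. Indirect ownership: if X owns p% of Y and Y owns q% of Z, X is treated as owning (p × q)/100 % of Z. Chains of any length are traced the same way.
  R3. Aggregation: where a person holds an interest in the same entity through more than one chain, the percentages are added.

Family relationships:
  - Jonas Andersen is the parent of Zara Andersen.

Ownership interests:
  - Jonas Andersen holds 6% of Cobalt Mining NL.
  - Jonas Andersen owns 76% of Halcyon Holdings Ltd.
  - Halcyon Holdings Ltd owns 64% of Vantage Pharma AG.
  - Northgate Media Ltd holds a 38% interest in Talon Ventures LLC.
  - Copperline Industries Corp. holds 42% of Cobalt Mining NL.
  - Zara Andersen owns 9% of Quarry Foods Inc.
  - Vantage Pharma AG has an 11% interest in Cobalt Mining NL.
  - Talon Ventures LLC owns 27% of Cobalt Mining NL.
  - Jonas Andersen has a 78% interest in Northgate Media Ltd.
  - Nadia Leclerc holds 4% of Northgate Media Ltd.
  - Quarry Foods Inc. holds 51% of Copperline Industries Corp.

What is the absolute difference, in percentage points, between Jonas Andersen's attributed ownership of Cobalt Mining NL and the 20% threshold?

1.281

By parent–child attribution (R1), Jonas Andersen is treated as owning Zara Andersen's 9% interest in Quarry Foods Inc.
Chain via Halcyon Holdings Ltd → Vantage Pharma AG (R2): 76% × 64% × 11% = 5.3504% of Cobalt Mining NL.
Chain via Northgate Media Ltd → Talon Ventures LLC (R2): 78% × 38% × 27% = 8.0028% of Cobalt Mining NL.
Direct interest in Cobalt Mining NL: 6%.
Chain via Quarry Foods Inc. → Copperline Industries Corp. (R2): 9% × 51% × 42% = 1.9278% of Cobalt Mining NL.
Aggregating (R3): 5.3504% + 8.0028% + 6% + 1.9278% = 21.281%.
21.281% exceeds the 20% threshold by 1.281 percentage points.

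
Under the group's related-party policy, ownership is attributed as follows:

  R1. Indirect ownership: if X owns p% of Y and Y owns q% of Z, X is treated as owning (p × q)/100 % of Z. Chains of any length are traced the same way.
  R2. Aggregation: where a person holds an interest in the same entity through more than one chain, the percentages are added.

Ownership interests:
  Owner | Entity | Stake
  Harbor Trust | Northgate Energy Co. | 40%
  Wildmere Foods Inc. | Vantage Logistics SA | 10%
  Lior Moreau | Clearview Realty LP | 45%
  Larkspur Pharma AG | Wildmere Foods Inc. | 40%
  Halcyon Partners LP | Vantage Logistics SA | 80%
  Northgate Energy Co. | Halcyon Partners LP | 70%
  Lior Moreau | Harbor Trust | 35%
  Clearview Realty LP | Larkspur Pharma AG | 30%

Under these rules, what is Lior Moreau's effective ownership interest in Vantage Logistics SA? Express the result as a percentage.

Chain via Clearview Realty LP → Larkspur Pharma AG → Wildmere Foods Inc. (R1): 45% × 30% × 40% × 10% = 0.54% of Vantage Logistics SA.
Chain via Harbor Trust → Northgate Energy Co. → Halcyon Partners LP (R1): 35% × 40% × 70% × 80% = 7.84% of Vantage Logistics SA.
Aggregating (R2): 0.54% + 7.84% = 8.38%.

8.38%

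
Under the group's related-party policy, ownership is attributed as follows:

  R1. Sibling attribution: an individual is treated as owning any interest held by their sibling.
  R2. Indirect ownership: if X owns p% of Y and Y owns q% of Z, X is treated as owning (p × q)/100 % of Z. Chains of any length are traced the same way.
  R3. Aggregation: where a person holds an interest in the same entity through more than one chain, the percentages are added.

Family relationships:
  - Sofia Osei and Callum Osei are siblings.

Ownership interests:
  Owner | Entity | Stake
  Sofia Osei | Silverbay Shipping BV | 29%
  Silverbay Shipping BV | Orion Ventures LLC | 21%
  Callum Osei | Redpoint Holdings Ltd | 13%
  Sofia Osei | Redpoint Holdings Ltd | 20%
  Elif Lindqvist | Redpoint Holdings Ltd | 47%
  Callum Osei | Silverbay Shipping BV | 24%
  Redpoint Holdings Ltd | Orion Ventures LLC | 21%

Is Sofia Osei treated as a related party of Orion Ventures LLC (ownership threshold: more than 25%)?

By sibling attribution (R1), Sofia Osei is treated as also owning Callum Osei's interest in Silverbay Shipping BV, giving 29% + 24% = 53%.
By sibling attribution (R1), Sofia Osei is treated as also owning Callum Osei's interest in Redpoint Holdings Ltd, giving 20% + 13% = 33%.
Chain via Silverbay Shipping BV (R2): 53% × 21% = 11.13% of Orion Ventures LLC.
Chain via Redpoint Holdings Ltd (R2): 33% × 21% = 6.93% of Orion Ventures LLC.
Aggregating (R3): 11.13% + 6.93% = 18.06%.
18.06% does not exceed the 25% threshold, so Sofia is not a related party to Orion Ventures LLC.

No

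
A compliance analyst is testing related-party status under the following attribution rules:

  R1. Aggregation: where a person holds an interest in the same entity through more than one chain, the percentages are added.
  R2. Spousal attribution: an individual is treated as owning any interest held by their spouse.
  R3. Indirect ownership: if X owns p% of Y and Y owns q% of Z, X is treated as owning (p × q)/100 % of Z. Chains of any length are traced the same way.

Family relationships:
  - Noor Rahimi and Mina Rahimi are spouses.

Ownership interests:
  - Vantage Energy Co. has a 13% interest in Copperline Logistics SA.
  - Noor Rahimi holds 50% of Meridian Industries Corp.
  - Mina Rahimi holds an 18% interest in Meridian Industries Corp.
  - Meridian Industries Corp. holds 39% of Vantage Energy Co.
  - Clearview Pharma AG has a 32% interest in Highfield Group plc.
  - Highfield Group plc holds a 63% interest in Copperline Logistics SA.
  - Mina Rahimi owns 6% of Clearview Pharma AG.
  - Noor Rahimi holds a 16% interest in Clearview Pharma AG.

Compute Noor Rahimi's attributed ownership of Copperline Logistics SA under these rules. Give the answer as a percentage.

By spousal attribution (R2), Noor Rahimi is treated as also owning Mina Rahimi's interest in Meridian Industries Corp, giving 50% + 18% = 68%.
By spousal attribution (R2), Noor Rahimi is treated as also owning Mina Rahimi's interest in Clearview Pharma AG, giving 16% + 6% = 22%.
Chain via Meridian Industries Corp. → Vantage Energy Co. (R3): 68% × 39% × 13% = 3.4476% of Copperline Logistics SA.
Chain via Clearview Pharma AG → Highfield Group plc (R3): 22% × 32% × 63% = 4.4352% of Copperline Logistics SA.
Aggregating (R1): 3.4476% + 4.4352% = 7.8828%.

7.8828%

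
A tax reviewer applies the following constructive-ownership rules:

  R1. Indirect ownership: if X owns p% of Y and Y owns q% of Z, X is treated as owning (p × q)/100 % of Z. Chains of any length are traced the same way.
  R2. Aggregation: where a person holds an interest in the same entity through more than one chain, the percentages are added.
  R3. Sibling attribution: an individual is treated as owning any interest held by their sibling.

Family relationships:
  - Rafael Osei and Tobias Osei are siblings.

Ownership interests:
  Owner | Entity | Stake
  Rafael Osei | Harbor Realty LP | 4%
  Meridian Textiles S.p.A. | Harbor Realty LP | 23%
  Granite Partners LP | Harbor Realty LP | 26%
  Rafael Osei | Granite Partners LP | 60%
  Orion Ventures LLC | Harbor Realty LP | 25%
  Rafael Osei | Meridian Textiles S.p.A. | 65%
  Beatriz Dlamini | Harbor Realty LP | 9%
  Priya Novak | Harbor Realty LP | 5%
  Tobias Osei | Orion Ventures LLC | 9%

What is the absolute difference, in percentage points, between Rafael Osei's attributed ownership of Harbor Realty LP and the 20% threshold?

16.8

By sibling attribution (R3), Rafael Osei is treated as owning Tobias Osei's 9% interest in Orion Ventures LLC.
Chain via Granite Partners LP (R1): 60% × 26% = 15.6% of Harbor Realty LP.
Chain via Meridian Textiles S.p.A. (R1): 65% × 23% = 14.95% of Harbor Realty LP.
Direct interest in Harbor Realty LP: 4%.
Chain via Orion Ventures LLC (R1): 9% × 25% = 2.25% of Harbor Realty LP.
Aggregating (R2): 15.6% + 14.95% + 4% + 2.25% = 36.8%.
36.8% exceeds the 20% threshold by 16.8 percentage points.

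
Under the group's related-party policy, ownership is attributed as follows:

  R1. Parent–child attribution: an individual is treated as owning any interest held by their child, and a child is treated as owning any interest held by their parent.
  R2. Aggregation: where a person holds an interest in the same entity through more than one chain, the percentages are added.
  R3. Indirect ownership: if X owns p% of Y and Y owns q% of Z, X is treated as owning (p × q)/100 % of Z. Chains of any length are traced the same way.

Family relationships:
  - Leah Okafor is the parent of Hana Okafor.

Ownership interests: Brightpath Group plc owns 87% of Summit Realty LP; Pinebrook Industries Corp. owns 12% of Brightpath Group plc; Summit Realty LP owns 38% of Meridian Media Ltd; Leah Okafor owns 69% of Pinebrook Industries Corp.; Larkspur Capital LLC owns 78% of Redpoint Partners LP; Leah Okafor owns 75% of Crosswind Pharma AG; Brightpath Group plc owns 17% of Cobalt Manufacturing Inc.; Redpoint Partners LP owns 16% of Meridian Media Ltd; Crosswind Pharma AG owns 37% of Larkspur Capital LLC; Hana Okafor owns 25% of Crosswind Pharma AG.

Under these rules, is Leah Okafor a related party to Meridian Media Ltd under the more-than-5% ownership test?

By parent–child attribution (R1), Leah Okafor is treated as also owning Hana Okafor's interest in Crosswind Pharma AG, giving 75% + 25% = 100%.
Chain via Crosswind Pharma AG → Larkspur Capital LLC → Redpoint Partners LP (R3): 100% × 37% × 78% × 16% = 4.6176% of Meridian Media Ltd.
Chain via Pinebrook Industries Corp. → Brightpath Group plc → Summit Realty LP (R3): 69% × 12% × 87% × 38% = 2.737368% of Meridian Media Ltd.
Aggregating (R2): 4.6176% + 2.737368% = 7.354968%.
7.354968% exceeds the 5% threshold, so Leah is a related party to Meridian Media Ltd.

Yes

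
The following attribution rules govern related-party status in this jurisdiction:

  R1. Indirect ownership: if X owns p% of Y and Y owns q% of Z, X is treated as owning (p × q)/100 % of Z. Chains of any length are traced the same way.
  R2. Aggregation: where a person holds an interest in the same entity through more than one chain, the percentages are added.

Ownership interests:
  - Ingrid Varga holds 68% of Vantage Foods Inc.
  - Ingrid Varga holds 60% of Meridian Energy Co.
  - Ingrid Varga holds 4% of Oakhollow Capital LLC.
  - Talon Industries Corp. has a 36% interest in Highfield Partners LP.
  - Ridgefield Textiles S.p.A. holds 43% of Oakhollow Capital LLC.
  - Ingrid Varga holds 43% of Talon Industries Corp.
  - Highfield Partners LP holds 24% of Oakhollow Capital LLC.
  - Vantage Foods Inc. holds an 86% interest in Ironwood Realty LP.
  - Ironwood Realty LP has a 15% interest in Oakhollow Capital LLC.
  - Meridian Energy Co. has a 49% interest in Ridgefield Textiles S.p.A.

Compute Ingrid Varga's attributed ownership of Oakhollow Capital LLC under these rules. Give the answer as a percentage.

29.1292%

Chain via Vantage Foods Inc. → Ironwood Realty LP (R1): 68% × 86% × 15% = 8.772% of Oakhollow Capital LLC.
Chain via Talon Industries Corp. → Highfield Partners LP (R1): 43% × 36% × 24% = 3.7152% of Oakhollow Capital LLC.
Chain via Meridian Energy Co. → Ridgefield Textiles S.p.A. (R1): 60% × 49% × 43% = 12.642% of Oakhollow Capital LLC.
Direct interest in Oakhollow Capital LLC: 4%.
Aggregating (R2): 8.772% + 3.7152% + 12.642% + 4% = 29.1292%.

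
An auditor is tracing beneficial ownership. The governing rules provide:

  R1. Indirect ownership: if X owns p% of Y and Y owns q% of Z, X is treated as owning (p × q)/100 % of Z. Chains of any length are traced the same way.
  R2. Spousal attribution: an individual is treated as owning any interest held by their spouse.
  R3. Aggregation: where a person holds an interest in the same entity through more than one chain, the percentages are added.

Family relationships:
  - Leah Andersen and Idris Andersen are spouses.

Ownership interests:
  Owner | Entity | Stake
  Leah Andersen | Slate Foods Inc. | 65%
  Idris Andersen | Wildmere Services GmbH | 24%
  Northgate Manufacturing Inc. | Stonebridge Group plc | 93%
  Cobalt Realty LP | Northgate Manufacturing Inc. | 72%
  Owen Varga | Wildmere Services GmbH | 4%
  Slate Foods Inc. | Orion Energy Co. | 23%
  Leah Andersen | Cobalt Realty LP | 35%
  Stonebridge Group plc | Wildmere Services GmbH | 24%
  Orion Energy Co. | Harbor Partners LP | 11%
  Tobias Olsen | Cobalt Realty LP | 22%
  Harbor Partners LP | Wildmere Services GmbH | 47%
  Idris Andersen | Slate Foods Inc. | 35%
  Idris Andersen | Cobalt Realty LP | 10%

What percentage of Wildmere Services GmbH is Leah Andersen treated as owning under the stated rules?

By spousal attribution (R2), Leah Andersen is treated as also owning Idris Andersen's interest in Slate Foods Inc, giving 65% + 35% = 100%.
By spousal attribution (R2), Leah Andersen is treated as also owning Idris Andersen's interest in Cobalt Realty LP, giving 35% + 10% = 45%.
By spousal attribution (R2), Leah Andersen is treated as owning Idris Andersen's 24% interest in Wildmere Services GmbH.
Chain via Slate Foods Inc. → Orion Energy Co. → Harbor Partners LP (R1): 100% × 23% × 11% × 47% = 1.1891% of Wildmere Services GmbH.
Chain via Cobalt Realty LP → Northgate Manufacturing Inc. → Stonebridge Group plc (R1): 45% × 72% × 93% × 24% = 7.23168% of Wildmere Services GmbH.
Direct interest in Wildmere Services GmbH: 24%.
Aggregating (R3): 1.1891% + 7.23168% + 24% = 32.42078%.

32.42078%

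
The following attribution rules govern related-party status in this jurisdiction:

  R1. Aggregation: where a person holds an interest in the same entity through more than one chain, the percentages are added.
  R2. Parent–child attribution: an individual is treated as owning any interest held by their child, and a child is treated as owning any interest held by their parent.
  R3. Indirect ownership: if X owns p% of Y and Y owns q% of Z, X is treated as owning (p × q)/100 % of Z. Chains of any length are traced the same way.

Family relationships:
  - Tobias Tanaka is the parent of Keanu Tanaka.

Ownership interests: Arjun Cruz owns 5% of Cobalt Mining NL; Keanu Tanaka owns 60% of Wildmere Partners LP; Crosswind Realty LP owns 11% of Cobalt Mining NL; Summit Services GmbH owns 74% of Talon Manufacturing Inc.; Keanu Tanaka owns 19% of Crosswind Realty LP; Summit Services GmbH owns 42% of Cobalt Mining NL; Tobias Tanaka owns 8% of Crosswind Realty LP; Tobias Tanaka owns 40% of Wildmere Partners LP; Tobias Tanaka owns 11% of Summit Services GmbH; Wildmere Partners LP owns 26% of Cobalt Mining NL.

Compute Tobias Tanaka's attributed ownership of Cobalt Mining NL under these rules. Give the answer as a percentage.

33.59%

By parent–child attribution (R2), Tobias Tanaka is treated as also owning Keanu Tanaka's interest in Wildmere Partners LP, giving 40% + 60% = 100%.
By parent–child attribution (R2), Tobias Tanaka is treated as also owning Keanu Tanaka's interest in Crosswind Realty LP, giving 8% + 19% = 27%.
Chain via Summit Services GmbH (R3): 11% × 42% = 4.62% of Cobalt Mining NL.
Chain via Wildmere Partners LP (R3): 100% × 26% = 26% of Cobalt Mining NL.
Chain via Crosswind Realty LP (R3): 27% × 11% = 2.97% of Cobalt Mining NL.
Aggregating (R1): 4.62% + 26% + 2.97% = 33.59%.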